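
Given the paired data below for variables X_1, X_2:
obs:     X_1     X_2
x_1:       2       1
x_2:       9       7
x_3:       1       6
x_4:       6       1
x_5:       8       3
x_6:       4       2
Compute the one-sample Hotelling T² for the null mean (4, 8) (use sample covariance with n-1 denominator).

Step 1 — sample mean vector:
  mean(X_1) = (2 + 9 + 1 + 6 + 8 + 4) / 6 = 30/6 = 5
  mean(X_2) = (1 + 7 + 6 + 1 + 3 + 2) / 6 = 20/6 = 3.3333
  x̄ = (5, 3.3333),  deviation x̄ - mu_0 = (5, 3.3333) - (4, 8) = (1, -4.6667).

Step 2 — sample covariance matrix, S[i,j] = (1/(n-1)) · Σ_k (x_{k,i} - mean_i) · (x_{k,j} - mean_j), divisor n-1 = 5:
  S[X_1,X_1] = ((-3)·(-3) + (4)·(4) + (-4)·(-4) + (1)·(1) + (3)·(3) + (-1)·(-1)) / 5 = 52/5 = 10.4
  S[X_1,X_2] = ((-3)·(-2.3333) + (4)·(3.6667) + (-4)·(2.6667) + (1)·(-2.3333) + (3)·(-0.3333) + (-1)·(-1.3333)) / 5 = 9/5 = 1.8
  S[X_2,X_2] = ((-2.3333)·(-2.3333) + (3.6667)·(3.6667) + (2.6667)·(2.6667) + (-2.3333)·(-2.3333) + (-0.3333)·(-0.3333) + (-1.3333)·(-1.3333)) / 5 = 33.3333/5 = 6.6667
  S = [[10.4, 1.8],
 [1.8, 6.6667]].

Step 3 — invert S. det(S) = 10.4·6.6667 - (1.8)² = 66.0933.
  S^{-1} = (1/det) · [[d, -b], [-b, a]] = [[0.1009, -0.0272],
 [-0.0272, 0.1574]].

Step 4 — quadratic form (x̄ - mu_0)^T · S^{-1} · (x̄ - mu_0):
  S^{-1} · (x̄ - mu_0) = (0.228, -0.7615),
  (x̄ - mu_0)^T · [...] = (1)·(0.228) + (-4.6667)·(-0.7615) = 3.7819.

Step 5 — scale by n: T² = 6 · 3.7819 = 22.6911.

T² ≈ 22.6911


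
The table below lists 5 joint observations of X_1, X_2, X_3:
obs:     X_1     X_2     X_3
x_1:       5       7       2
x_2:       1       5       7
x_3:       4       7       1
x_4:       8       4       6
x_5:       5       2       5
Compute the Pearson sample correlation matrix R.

Step 1 — column means:
  mean(X_1) = (5 + 1 + 4 + 8 + 5) / 5 = 23/5 = 4.6
  mean(X_2) = (7 + 5 + 7 + 4 + 2) / 5 = 25/5 = 5
  mean(X_3) = (2 + 7 + 1 + 6 + 5) / 5 = 21/5 = 4.2

Step 2 — sample variances and covariances s[i,j] = (1/(n-1)) · Σ_k (x_{k,i} - mean_i) · (x_{k,j} - mean_j), with n-1 = 4:
  s[X_1,X_1] = ((0.4)·(0.4) + (-3.6)·(-3.6) + (-0.6)·(-0.6) + (3.4)·(3.4) + (0.4)·(0.4)) / 4 = 25.2/4 = 6.3
  s[X_1,X_2] = ((0.4)·(2) + (-3.6)·(0) + (-0.6)·(2) + (3.4)·(-1) + (0.4)·(-3)) / 4 = -5/4 = -1.25
  s[X_1,X_3] = ((0.4)·(-2.2) + (-3.6)·(2.8) + (-0.6)·(-3.2) + (3.4)·(1.8) + (0.4)·(0.8)) / 4 = -2.6/4 = -0.65
  s[X_2,X_2] = ((2)·(2) + (0)·(0) + (2)·(2) + (-1)·(-1) + (-3)·(-3)) / 4 = 18/4 = 4.5
  s[X_2,X_3] = ((2)·(-2.2) + (0)·(2.8) + (2)·(-3.2) + (-1)·(1.8) + (-3)·(0.8)) / 4 = -15/4 = -3.75
  s[X_3,X_3] = ((-2.2)·(-2.2) + (2.8)·(2.8) + (-3.2)·(-3.2) + (1.8)·(1.8) + (0.8)·(0.8)) / 4 = 26.8/4 = 6.7
  Sample standard deviations s_i = √(s[i,i]):
  s(X_1) = √(6.3) = 2.51
  s(X_2) = √(4.5) = 2.1213
  s(X_3) = √(6.7) = 2.5884

Step 3 — r_{ij} = s_{ij} / (s_i · s_j):
  r[X_1,X_1] = 1 (diagonal).
  r[X_1,X_2] = -1.25 / (2.51 · 2.1213) = -1.25 / 5.3245 = -0.2348
  r[X_1,X_3] = -0.65 / (2.51 · 2.5884) = -0.65 / 6.4969 = -0.1
  r[X_2,X_2] = 1 (diagonal).
  r[X_2,X_3] = -3.75 / (2.1213 · 2.5884) = -3.75 / 5.4909 = -0.6829
  r[X_3,X_3] = 1 (diagonal).

R is symmetric with unit diagonal. Assembling:

R = [[1, -0.2348, -0.1],
 [-0.2348, 1, -0.6829],
 [-0.1, -0.6829, 1]]


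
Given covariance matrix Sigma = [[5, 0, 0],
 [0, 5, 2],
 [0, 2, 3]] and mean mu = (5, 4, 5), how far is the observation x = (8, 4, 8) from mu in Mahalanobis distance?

Step 1 — centre the observation: (x - mu) = (3, 0, 3).

Step 2 — invert Sigma (cofactor / det for 3×3, or solve directly):
  Sigma^{-1} = [[0.2, 0, 0],
 [0, 0.2727, -0.1818],
 [0, -0.1818, 0.4545]].

Step 3 — form the quadratic (x - mu)^T · Sigma^{-1} · (x - mu):
  Sigma^{-1} · (x - mu) = (0.6, -0.5455, 1.3636).
  (x - mu)^T · [Sigma^{-1} · (x - mu)] = (3)·(0.6) + (0)·(-0.5455) + (3)·(1.3636) = 5.8909.

Step 4 — take square root: d = √(5.8909) ≈ 2.4271.

d(x, mu) = √(5.8909) ≈ 2.4271


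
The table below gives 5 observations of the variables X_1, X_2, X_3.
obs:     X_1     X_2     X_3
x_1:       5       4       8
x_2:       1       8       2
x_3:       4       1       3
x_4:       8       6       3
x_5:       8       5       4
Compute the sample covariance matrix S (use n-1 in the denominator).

Step 1 — column means:
  mean(X_1) = (5 + 1 + 4 + 8 + 8) / 5 = 26/5 = 5.2
  mean(X_2) = (4 + 8 + 1 + 6 + 5) / 5 = 24/5 = 4.8
  mean(X_3) = (8 + 2 + 3 + 3 + 4) / 5 = 20/5 = 4

Step 2 — sample covariance S[i,j] = (1/(n-1)) · Σ_k (x_{k,i} - mean_i) · (x_{k,j} - mean_j), with n-1 = 4.
  S[X_1,X_1] = ((-0.2)·(-0.2) + (-4.2)·(-4.2) + (-1.2)·(-1.2) + (2.8)·(2.8) + (2.8)·(2.8)) / 4 = 34.8/4 = 8.7
  S[X_1,X_2] = ((-0.2)·(-0.8) + (-4.2)·(3.2) + (-1.2)·(-3.8) + (2.8)·(1.2) + (2.8)·(0.2)) / 4 = -4.8/4 = -1.2
  S[X_1,X_3] = ((-0.2)·(4) + (-4.2)·(-2) + (-1.2)·(-1) + (2.8)·(-1) + (2.8)·(0)) / 4 = 6/4 = 1.5
  S[X_2,X_2] = ((-0.8)·(-0.8) + (3.2)·(3.2) + (-3.8)·(-3.8) + (1.2)·(1.2) + (0.2)·(0.2)) / 4 = 26.8/4 = 6.7
  S[X_2,X_3] = ((-0.8)·(4) + (3.2)·(-2) + (-3.8)·(-1) + (1.2)·(-1) + (0.2)·(0)) / 4 = -7/4 = -1.75
  S[X_3,X_3] = ((4)·(4) + (-2)·(-2) + (-1)·(-1) + (-1)·(-1) + (0)·(0)) / 4 = 22/4 = 5.5

S is symmetric (S[j,i] = S[i,j]). Assembling:

S = [[8.7, -1.2, 1.5],
 [-1.2, 6.7, -1.75],
 [1.5, -1.75, 5.5]]


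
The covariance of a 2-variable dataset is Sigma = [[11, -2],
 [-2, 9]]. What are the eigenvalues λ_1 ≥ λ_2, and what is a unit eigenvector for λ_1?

Step 1 — characteristic polynomial of 2×2 Sigma:
  det(Sigma - λI) = λ² - trace · λ + det = 0.
  trace = 11 + 9 = 20, det = 11·9 - (-2)² = 95.
Step 2 — discriminant:
  Δ = trace² - 4·det = 400 - 380 = 20.
Step 3 — eigenvalues:
  λ = (trace ± √Δ)/2 = (20 ± 4.4721)/2,
  λ_1 = 12.2361,  λ_2 = 7.7639.

Step 4 — unit eigenvector for λ_1: solve (Sigma - λ_1 I)v = 0. First row:
  (11 - 12.2361)·v_x + (-2)·v_y = 0, i.e. (-1.2361)·v_x + (-2)·v_y = 0,
  so v ∝ (b, λ_1 - a) = (-2, 1.2361); multiply by -1 so the first entry is positive: u = (2, -1.2361).
  ||u|| = √((2)² + (-1.2361)²) = √(5.5279) ≈ 2.3511,
  v_1 = u/||u|| ≈ (0.8507, -0.5257) (||v_1|| = 1).

λ_1 = 12.2361,  λ_2 = 7.7639;  v_1 ≈ (0.8507, -0.5257)


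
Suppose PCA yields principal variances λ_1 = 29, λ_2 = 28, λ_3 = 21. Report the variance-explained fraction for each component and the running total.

Step 1 — total variance = trace(Sigma) = Σ λ_i = 29 + 28 + 21 = 78.

Step 2 — fraction explained by component i = λ_i / Σ λ:
  PC1: 29/78 = 0.3718
  PC2: 28/78 = 0.359
  PC3: 21/78 = 0.2692

Step 3 — cumulative fraction after k components = (λ_1 + ... + λ_k) / Σ λ:
  k = 1: 29/78 = 0.3718
  k = 2: (29 + 28)/78 = 57/78 = 0.7308
  k = 3: (29 + 28 + 21)/78 = 78/78 = 1

Summary (fraction, with percent):

explained: PC1 0.3718 (37.18%), PC2 0.359 (35.9%), PC3 0.2692 (26.92%);  cumulative: 0.3718, 0.7308, 1


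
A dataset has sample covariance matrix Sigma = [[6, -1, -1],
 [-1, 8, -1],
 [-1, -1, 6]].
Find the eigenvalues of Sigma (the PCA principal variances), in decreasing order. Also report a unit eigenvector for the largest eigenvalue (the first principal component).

Step 1 — characteristic polynomial p(λ) = det(λI - Sigma) = λ³ - tr·λ² + c_1·λ - det, where tr = trace, c_1 = sum of the principal 2×2 minors, det = det(Sigma):
  tr = 6 + 8 + 6 = 20,
  c_1 = (6·8 - (-1)²) + (6·6 - (-1)²) + (8·6 - (-1)²) = 47 + 35 + 47 = 129,
  det = 6·(8·6 - (-1)²) - (-1)·((-1)·6 - (-1)·(-1)) + (-1)·((-1)·(-1) - 8·(-1)) = 6·(47) - (-1)·(-7) + (-1)·(9) = 266.
  So p(λ) = λ³ - 20λ² + 129λ - 266.
Step 2 — look for an integer root (rational root theorem: any rational root is an integer divisor of 266). Testing λ = 7:
  p(7) = 343 - 980 + 903 - 266 = 0  ✓
  Dividing out (λ - 7): p(λ) = (λ - 7)(λ² - 13λ + 38).
Step 3 — remaining eigenvalues from the quadratic λ² - 13λ + 38 = 0:
  Δ = 13² - 4·38 = 169 - 152 = 17,  λ = (13 ± √17)/2 = (13 ± 4.1231)/2 ≈ 8.5616 or 4.4384.
  Sorted: λ_1 = 8.5616,  λ_2 = 7,  λ_3 = 4.4384  (check: sum = 20 = tr ✓).

Step 4 — unit eigenvector for λ_1 ≈ 8.5616: v spans the null space of (Sigma - λ_1 I), whose rows are
  r_1 = (-2.5616, -1, -1),  r_2 = (-1, -0.5616, -1),  r_3 = (-1, -1, -2.5616).
  v is orthogonal to every row, so take v ∝ r_1 × r_2 = ((-1)·(-1) - (-1)·(-0.5616), (-1)·(-1) - (-2.5616)·(-1), (-2.5616)·(-0.5616) - (-1)·(-1)) ≈ (0.4384, -1.5616, 0.4384).
  Let u = (0.4384, -1.5616, 0.4384).
  ||u|| = √((0.4384)² + (-1.5616)² + (0.4384)²) = √(2.8229) ≈ 1.6802,  v_1 = u/||u|| ≈ (0.261, -0.9294, 0.261) (||v_1|| = 1).

λ_1 = 8.5616,  λ_2 = 7,  λ_3 = 4.4384;  v_1 ≈ (0.261, -0.9294, 0.261)


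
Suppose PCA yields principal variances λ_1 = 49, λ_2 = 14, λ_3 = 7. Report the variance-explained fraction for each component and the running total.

Step 1 — total variance = trace(Sigma) = Σ λ_i = 49 + 14 + 7 = 70.

Step 2 — fraction explained by component i = λ_i / Σ λ:
  PC1: 49/70 = 0.7
  PC2: 14/70 = 0.2
  PC3: 7/70 = 0.1

Step 3 — cumulative fraction after k components = (λ_1 + ... + λ_k) / Σ λ:
  k = 1: 49/70 = 0.7
  k = 2: (49 + 14)/70 = 63/70 = 0.9
  k = 3: (49 + 14 + 7)/70 = 70/70 = 1

Summary (fraction, with percent):

explained: PC1 0.7 (70%), PC2 0.2 (20%), PC3 0.1 (10%);  cumulative: 0.7, 0.9, 1


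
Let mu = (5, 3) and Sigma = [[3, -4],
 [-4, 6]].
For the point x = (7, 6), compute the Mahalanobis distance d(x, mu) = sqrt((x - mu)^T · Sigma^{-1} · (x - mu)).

Step 1 — centre the observation: (x - mu) = (2, 3).

Step 2 — invert Sigma. det(Sigma) = 3·6 - (-4)² = 2.
  Sigma^{-1} = (1/det) · [[d, -b], [-b, a]] = [[3, 2],
 [2, 1.5]].

Step 3 — form the quadratic (x - mu)^T · Sigma^{-1} · (x - mu):
  Sigma^{-1} · (x - mu) = (12, 8.5).
  (x - mu)^T · [Sigma^{-1} · (x - mu)] = (2)·(12) + (3)·(8.5) = 49.5.

Step 4 — take square root: d = √(49.5) ≈ 7.0356.

d(x, mu) = √(49.5) ≈ 7.0356


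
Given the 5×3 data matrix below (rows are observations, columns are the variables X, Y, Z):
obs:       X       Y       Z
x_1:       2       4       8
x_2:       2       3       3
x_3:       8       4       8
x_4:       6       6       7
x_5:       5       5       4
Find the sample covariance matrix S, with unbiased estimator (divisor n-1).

Step 1 — column means:
  mean(X) = (2 + 2 + 8 + 6 + 5) / 5 = 23/5 = 4.6
  mean(Y) = (4 + 3 + 4 + 6 + 5) / 5 = 22/5 = 4.4
  mean(Z) = (8 + 3 + 8 + 7 + 4) / 5 = 30/5 = 6

Step 2 — sample covariance S[i,j] = (1/(n-1)) · Σ_k (x_{k,i} - mean_i) · (x_{k,j} - mean_j), with n-1 = 4.
  S[X,X] = ((-2.6)·(-2.6) + (-2.6)·(-2.6) + (3.4)·(3.4) + (1.4)·(1.4) + (0.4)·(0.4)) / 4 = 27.2/4 = 6.8
  S[X,Y] = ((-2.6)·(-0.4) + (-2.6)·(-1.4) + (3.4)·(-0.4) + (1.4)·(1.6) + (0.4)·(0.6)) / 4 = 5.8/4 = 1.45
  S[X,Z] = ((-2.6)·(2) + (-2.6)·(-3) + (3.4)·(2) + (1.4)·(1) + (0.4)·(-2)) / 4 = 10/4 = 2.5
  S[Y,Y] = ((-0.4)·(-0.4) + (-1.4)·(-1.4) + (-0.4)·(-0.4) + (1.6)·(1.6) + (0.6)·(0.6)) / 4 = 5.2/4 = 1.3
  S[Y,Z] = ((-0.4)·(2) + (-1.4)·(-3) + (-0.4)·(2) + (1.6)·(1) + (0.6)·(-2)) / 4 = 3/4 = 0.75
  S[Z,Z] = ((2)·(2) + (-3)·(-3) + (2)·(2) + (1)·(1) + (-2)·(-2)) / 4 = 22/4 = 5.5

S is symmetric (S[j,i] = S[i,j]). Assembling:

S = [[6.8, 1.45, 2.5],
 [1.45, 1.3, 0.75],
 [2.5, 0.75, 5.5]]


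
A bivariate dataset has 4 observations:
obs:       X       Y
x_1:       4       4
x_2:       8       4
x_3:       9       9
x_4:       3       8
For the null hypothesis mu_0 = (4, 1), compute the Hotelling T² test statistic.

Step 1 — sample mean vector:
  mean(X) = (4 + 8 + 9 + 3) / 4 = 24/4 = 6
  mean(Y) = (4 + 4 + 9 + 8) / 4 = 25/4 = 6.25
  x̄ = (6, 6.25),  deviation x̄ - mu_0 = (6, 6.25) - (4, 1) = (2, 5.25).

Step 2 — sample covariance matrix, S[i,j] = (1/(n-1)) · Σ_k (x_{k,i} - mean_i) · (x_{k,j} - mean_j), divisor n-1 = 3:
  S[X,X] = ((-2)·(-2) + (2)·(2) + (3)·(3) + (-3)·(-3)) / 3 = 26/3 = 8.6667
  S[X,Y] = ((-2)·(-2.25) + (2)·(-2.25) + (3)·(2.75) + (-3)·(1.75)) / 3 = 3/3 = 1
  S[Y,Y] = ((-2.25)·(-2.25) + (-2.25)·(-2.25) + (2.75)·(2.75) + (1.75)·(1.75)) / 3 = 20.75/3 = 6.9167
  S = [[8.6667, 1],
 [1, 6.9167]].

Step 3 — invert S. det(S) = 8.6667·6.9167 - (1)² = 58.9444.
  S^{-1} = (1/det) · [[d, -b], [-b, a]] = [[0.1173, -0.017],
 [-0.017, 0.147]].

Step 4 — quadratic form (x̄ - mu_0)^T · S^{-1} · (x̄ - mu_0):
  S^{-1} · (x̄ - mu_0) = (0.1456, 0.738),
  (x̄ - mu_0)^T · [...] = (2)·(0.1456) + (5.25)·(0.738) = 4.1656.

Step 5 — scale by n: T² = 4 · 4.1656 = 16.6626.

T² ≈ 16.6626


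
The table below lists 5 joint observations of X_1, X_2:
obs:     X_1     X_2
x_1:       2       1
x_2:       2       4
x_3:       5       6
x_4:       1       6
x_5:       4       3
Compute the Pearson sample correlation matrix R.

Step 1 — column means:
  mean(X_1) = (2 + 2 + 5 + 1 + 4) / 5 = 14/5 = 2.8
  mean(X_2) = (1 + 4 + 6 + 6 + 3) / 5 = 20/5 = 4

Step 2 — sample variances and covariances s[i,j] = (1/(n-1)) · Σ_k (x_{k,i} - mean_i) · (x_{k,j} - mean_j), with n-1 = 4:
  s[X_1,X_1] = ((-0.8)·(-0.8) + (-0.8)·(-0.8) + (2.2)·(2.2) + (-1.8)·(-1.8) + (1.2)·(1.2)) / 4 = 10.8/4 = 2.7
  s[X_1,X_2] = ((-0.8)·(-3) + (-0.8)·(0) + (2.2)·(2) + (-1.8)·(2) + (1.2)·(-1)) / 4 = 2/4 = 0.5
  s[X_2,X_2] = ((-3)·(-3) + (0)·(0) + (2)·(2) + (2)·(2) + (-1)·(-1)) / 4 = 18/4 = 4.5
  Sample standard deviations s_i = √(s[i,i]):
  s(X_1) = √(2.7) = 1.6432
  s(X_2) = √(4.5) = 2.1213

Step 3 — r_{ij} = s_{ij} / (s_i · s_j):
  r[X_1,X_1] = 1 (diagonal).
  r[X_1,X_2] = 0.5 / (1.6432 · 2.1213) = 0.5 / 3.4857 = 0.1434
  r[X_2,X_2] = 1 (diagonal).

R is symmetric with unit diagonal. Assembling:

R = [[1, 0.1434],
 [0.1434, 1]]


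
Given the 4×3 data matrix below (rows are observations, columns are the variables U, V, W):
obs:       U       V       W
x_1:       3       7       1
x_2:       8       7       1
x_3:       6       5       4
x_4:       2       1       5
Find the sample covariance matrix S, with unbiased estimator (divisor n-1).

Step 1 — column means:
  mean(U) = (3 + 8 + 6 + 2) / 4 = 19/4 = 4.75
  mean(V) = (7 + 7 + 5 + 1) / 4 = 20/4 = 5
  mean(W) = (1 + 1 + 4 + 5) / 4 = 11/4 = 2.75

Step 2 — sample covariance S[i,j] = (1/(n-1)) · Σ_k (x_{k,i} - mean_i) · (x_{k,j} - mean_j), with n-1 = 3.
  S[U,U] = ((-1.75)·(-1.75) + (3.25)·(3.25) + (1.25)·(1.25) + (-2.75)·(-2.75)) / 3 = 22.75/3 = 7.5833
  S[U,V] = ((-1.75)·(2) + (3.25)·(2) + (1.25)·(0) + (-2.75)·(-4)) / 3 = 14/3 = 4.6667
  S[U,W] = ((-1.75)·(-1.75) + (3.25)·(-1.75) + (1.25)·(1.25) + (-2.75)·(2.25)) / 3 = -7.25/3 = -2.4167
  S[V,V] = ((2)·(2) + (2)·(2) + (0)·(0) + (-4)·(-4)) / 3 = 24/3 = 8
  S[V,W] = ((2)·(-1.75) + (2)·(-1.75) + (0)·(1.25) + (-4)·(2.25)) / 3 = -16/3 = -5.3333
  S[W,W] = ((-1.75)·(-1.75) + (-1.75)·(-1.75) + (1.25)·(1.25) + (2.25)·(2.25)) / 3 = 12.75/3 = 4.25

S is symmetric (S[j,i] = S[i,j]). Assembling:

S = [[7.5833, 4.6667, -2.4167],
 [4.6667, 8, -5.3333],
 [-2.4167, -5.3333, 4.25]]


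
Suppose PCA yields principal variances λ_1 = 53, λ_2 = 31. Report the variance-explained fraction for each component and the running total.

Step 1 — total variance = trace(Sigma) = Σ λ_i = 53 + 31 = 84.

Step 2 — fraction explained by component i = λ_i / Σ λ:
  PC1: 53/84 = 0.631
  PC2: 31/84 = 0.369

Step 3 — cumulative fraction after k components = (λ_1 + ... + λ_k) / Σ λ:
  k = 1: 53/84 = 0.631
  k = 2: (53 + 31)/84 = 84/84 = 1

Summary (fraction, with percent):

explained: PC1 0.631 (63.1%), PC2 0.369 (36.9%);  cumulative: 0.631, 1


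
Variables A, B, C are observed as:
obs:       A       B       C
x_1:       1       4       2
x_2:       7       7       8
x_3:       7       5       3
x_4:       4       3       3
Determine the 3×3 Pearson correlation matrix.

Step 1 — column means:
  mean(A) = (1 + 7 + 7 + 4) / 4 = 19/4 = 4.75
  mean(B) = (4 + 7 + 5 + 3) / 4 = 19/4 = 4.75
  mean(C) = (2 + 8 + 3 + 3) / 4 = 16/4 = 4

Step 2 — sample variances and covariances s[i,j] = (1/(n-1)) · Σ_k (x_{k,i} - mean_i) · (x_{k,j} - mean_j), with n-1 = 3:
  s[A,A] = ((-3.75)·(-3.75) + (2.25)·(2.25) + (2.25)·(2.25) + (-0.75)·(-0.75)) / 3 = 24.75/3 = 8.25
  s[A,B] = ((-3.75)·(-0.75) + (2.25)·(2.25) + (2.25)·(0.25) + (-0.75)·(-1.75)) / 3 = 9.75/3 = 3.25
  s[A,C] = ((-3.75)·(-2) + (2.25)·(4) + (2.25)·(-1) + (-0.75)·(-1)) / 3 = 15/3 = 5
  s[B,B] = ((-0.75)·(-0.75) + (2.25)·(2.25) + (0.25)·(0.25) + (-1.75)·(-1.75)) / 3 = 8.75/3 = 2.9167
  s[B,C] = ((-0.75)·(-2) + (2.25)·(4) + (0.25)·(-1) + (-1.75)·(-1)) / 3 = 12/3 = 4
  s[C,C] = ((-2)·(-2) + (4)·(4) + (-1)·(-1) + (-1)·(-1)) / 3 = 22/3 = 7.3333
  Sample standard deviations s_i = √(s[i,i]):
  s(A) = √(8.25) = 2.8723
  s(B) = √(2.9167) = 1.7078
  s(C) = √(7.3333) = 2.708

Step 3 — r_{ij} = s_{ij} / (s_i · s_j):
  r[A,A] = 1 (diagonal).
  r[A,B] = 3.25 / (2.8723 · 1.7078) = 3.25 / 4.9054 = 0.6625
  r[A,C] = 5 / (2.8723 · 2.708) = 5 / 7.7782 = 0.6428
  r[B,B] = 1 (diagonal).
  r[B,C] = 4 / (1.7078 · 2.708) = 4 / 4.6248 = 0.8649
  r[C,C] = 1 (diagonal).

R is symmetric with unit diagonal. Assembling:

R = [[1, 0.6625, 0.6428],
 [0.6625, 1, 0.8649],
 [0.6428, 0.8649, 1]]


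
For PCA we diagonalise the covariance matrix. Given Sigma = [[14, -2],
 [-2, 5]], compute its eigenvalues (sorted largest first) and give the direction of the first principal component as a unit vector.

Step 1 — characteristic polynomial of 2×2 Sigma:
  det(Sigma - λI) = λ² - trace · λ + det = 0.
  trace = 14 + 5 = 19, det = 14·5 - (-2)² = 66.
Step 2 — discriminant:
  Δ = trace² - 4·det = 361 - 264 = 97.
Step 3 — eigenvalues:
  λ = (trace ± √Δ)/2 = (19 ± 9.8489)/2,
  λ_1 = 14.4244,  λ_2 = 4.5756.

Step 4 — unit eigenvector for λ_1: solve (Sigma - λ_1 I)v = 0. First row:
  (14 - 14.4244)·v_x + (-2)·v_y = 0, i.e. (-0.4244)·v_x + (-2)·v_y = 0,
  so v ∝ (b, λ_1 - a) = (-2, 0.4244); multiply by -1 so the first entry is positive: u = (2, -0.4244).
  ||u|| = √((2)² + (-0.4244)²) = √(4.1801) ≈ 2.0445,
  v_1 = u/||u|| ≈ (0.9782, -0.2076) (||v_1|| = 1).

λ_1 = 14.4244,  λ_2 = 4.5756;  v_1 ≈ (0.9782, -0.2076)


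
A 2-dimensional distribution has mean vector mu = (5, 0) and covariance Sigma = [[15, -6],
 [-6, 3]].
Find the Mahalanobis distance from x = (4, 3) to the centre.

Step 1 — centre the observation: (x - mu) = (-1, 3).

Step 2 — invert Sigma. det(Sigma) = 15·3 - (-6)² = 9.
  Sigma^{-1} = (1/det) · [[d, -b], [-b, a]] = [[0.3333, 0.6667],
 [0.6667, 1.6667]].

Step 3 — form the quadratic (x - mu)^T · Sigma^{-1} · (x - mu):
  Sigma^{-1} · (x - mu) = (1.6667, 4.3333).
  (x - mu)^T · [Sigma^{-1} · (x - mu)] = (-1)·(1.6667) + (3)·(4.3333) = 11.3333.

Step 4 — take square root: d = √(11.3333) ≈ 3.3665.

d(x, mu) = √(11.3333) ≈ 3.3665


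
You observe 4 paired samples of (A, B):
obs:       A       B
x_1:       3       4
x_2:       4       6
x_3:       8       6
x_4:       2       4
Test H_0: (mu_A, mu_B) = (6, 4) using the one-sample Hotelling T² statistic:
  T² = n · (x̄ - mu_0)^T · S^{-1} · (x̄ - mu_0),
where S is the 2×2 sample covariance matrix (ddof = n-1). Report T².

Step 1 — sample mean vector:
  mean(A) = (3 + 4 + 8 + 2) / 4 = 17/4 = 4.25
  mean(B) = (4 + 6 + 6 + 4) / 4 = 20/4 = 5
  x̄ = (4.25, 5),  deviation x̄ - mu_0 = (4.25, 5) - (6, 4) = (-1.75, 1).

Step 2 — sample covariance matrix, S[i,j] = (1/(n-1)) · Σ_k (x_{k,i} - mean_i) · (x_{k,j} - mean_j), divisor n-1 = 3:
  S[A,A] = ((-1.25)·(-1.25) + (-0.25)·(-0.25) + (3.75)·(3.75) + (-2.25)·(-2.25)) / 3 = 20.75/3 = 6.9167
  S[A,B] = ((-1.25)·(-1) + (-0.25)·(1) + (3.75)·(1) + (-2.25)·(-1)) / 3 = 7/3 = 2.3333
  S[B,B] = ((-1)·(-1) + (1)·(1) + (1)·(1) + (-1)·(-1)) / 3 = 4/3 = 1.3333
  S = [[6.9167, 2.3333],
 [2.3333, 1.3333]].

Step 3 — invert S. det(S) = 6.9167·1.3333 - (2.3333)² = 3.7778.
  S^{-1} = (1/det) · [[d, -b], [-b, a]] = [[0.3529, -0.6176],
 [-0.6176, 1.8309]].

Step 4 — quadratic form (x̄ - mu_0)^T · S^{-1} · (x̄ - mu_0):
  S^{-1} · (x̄ - mu_0) = (-1.2353, 2.9118),
  (x̄ - mu_0)^T · [...] = (-1.75)·(-1.2353) + (1)·(2.9118) = 5.0735.

Step 5 — scale by n: T² = 4 · 5.0735 = 20.2941.

T² ≈ 20.2941


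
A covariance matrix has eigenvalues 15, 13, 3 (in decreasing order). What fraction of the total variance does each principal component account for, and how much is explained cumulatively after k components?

Step 1 — total variance = trace(Sigma) = Σ λ_i = 15 + 13 + 3 = 31.

Step 2 — fraction explained by component i = λ_i / Σ λ:
  PC1: 15/31 = 0.4839
  PC2: 13/31 = 0.4194
  PC3: 3/31 = 0.0968

Step 3 — cumulative fraction after k components = (λ_1 + ... + λ_k) / Σ λ:
  k = 1: 15/31 = 0.4839
  k = 2: (15 + 13)/31 = 28/31 = 0.9032
  k = 3: (15 + 13 + 3)/31 = 31/31 = 1

Summary (fraction, with percent):

explained: PC1 0.4839 (48.39%), PC2 0.4194 (41.94%), PC3 0.0968 (9.68%);  cumulative: 0.4839, 0.9032, 1


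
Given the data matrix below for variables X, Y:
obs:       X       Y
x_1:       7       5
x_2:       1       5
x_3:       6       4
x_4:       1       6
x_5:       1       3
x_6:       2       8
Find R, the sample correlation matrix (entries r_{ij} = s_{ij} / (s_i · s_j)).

Step 1 — column means:
  mean(X) = (7 + 1 + 6 + 1 + 1 + 2) / 6 = 18/6 = 3
  mean(Y) = (5 + 5 + 4 + 6 + 3 + 8) / 6 = 31/6 = 5.1667

Step 2 — sample variances and covariances s[i,j] = (1/(n-1)) · Σ_k (x_{k,i} - mean_i) · (x_{k,j} - mean_j), with n-1 = 5:
  s[X,X] = ((4)·(4) + (-2)·(-2) + (3)·(3) + (-2)·(-2) + (-2)·(-2) + (-1)·(-1)) / 5 = 38/5 = 7.6
  s[X,Y] = ((4)·(-0.1667) + (-2)·(-0.1667) + (3)·(-1.1667) + (-2)·(0.8333) + (-2)·(-2.1667) + (-1)·(2.8333)) / 5 = -4/5 = -0.8
  s[Y,Y] = ((-0.1667)·(-0.1667) + (-0.1667)·(-0.1667) + (-1.1667)·(-1.1667) + (0.8333)·(0.8333) + (-2.1667)·(-2.1667) + (2.8333)·(2.8333)) / 5 = 14.8333/5 = 2.9667
  Sample standard deviations s_i = √(s[i,i]):
  s(X) = √(7.6) = 2.7568
  s(Y) = √(2.9667) = 1.7224

Step 3 — r_{ij} = s_{ij} / (s_i · s_j):
  r[X,X] = 1 (diagonal).
  r[X,Y] = -0.8 / (2.7568 · 1.7224) = -0.8 / 4.7483 = -0.1685
  r[Y,Y] = 1 (diagonal).

R is symmetric with unit diagonal. Assembling:

R = [[1, -0.1685],
 [-0.1685, 1]]


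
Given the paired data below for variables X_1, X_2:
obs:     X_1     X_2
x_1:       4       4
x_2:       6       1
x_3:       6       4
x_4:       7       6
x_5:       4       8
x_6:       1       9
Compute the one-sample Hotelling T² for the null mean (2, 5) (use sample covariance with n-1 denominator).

Step 1 — sample mean vector:
  mean(X_1) = (4 + 6 + 6 + 7 + 4 + 1) / 6 = 28/6 = 4.6667
  mean(X_2) = (4 + 1 + 4 + 6 + 8 + 9) / 6 = 32/6 = 5.3333
  x̄ = (4.6667, 5.3333),  deviation x̄ - mu_0 = (4.6667, 5.3333) - (2, 5) = (2.6667, 0.3333).

Step 2 — sample covariance matrix, S[i,j] = (1/(n-1)) · Σ_k (x_{k,i} - mean_i) · (x_{k,j} - mean_j), divisor n-1 = 5:
  S[X_1,X_1] = ((-0.6667)·(-0.6667) + (1.3333)·(1.3333) + (1.3333)·(1.3333) + (2.3333)·(2.3333) + (-0.6667)·(-0.6667) + (-3.6667)·(-3.6667)) / 5 = 23.3333/5 = 4.6667
  S[X_1,X_2] = ((-0.6667)·(-1.3333) + (1.3333)·(-4.3333) + (1.3333)·(-1.3333) + (2.3333)·(0.6667) + (-0.6667)·(2.6667) + (-3.6667)·(3.6667)) / 5 = -20.3333/5 = -4.0667
  S[X_2,X_2] = ((-1.3333)·(-1.3333) + (-4.3333)·(-4.3333) + (-1.3333)·(-1.3333) + (0.6667)·(0.6667) + (2.6667)·(2.6667) + (3.6667)·(3.6667)) / 5 = 43.3333/5 = 8.6667
  S = [[4.6667, -4.0667],
 [-4.0667, 8.6667]].

Step 3 — invert S. det(S) = 4.6667·8.6667 - (-4.0667)² = 23.9067.
  S^{-1} = (1/det) · [[d, -b], [-b, a]] = [[0.3625, 0.1701],
 [0.1701, 0.1952]].

Step 4 — quadratic form (x̄ - mu_0)^T · S^{-1} · (x̄ - mu_0):
  S^{-1} · (x̄ - mu_0) = (1.0234, 0.5187),
  (x̄ - mu_0)^T · [...] = (2.6667)·(1.0234) + (0.3333)·(0.5187) = 2.902.

Step 5 — scale by n: T² = 6 · 2.902 = 17.4122.

T² ≈ 17.4122


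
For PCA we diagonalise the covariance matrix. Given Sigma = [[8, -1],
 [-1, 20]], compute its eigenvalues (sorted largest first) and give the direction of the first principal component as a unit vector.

Step 1 — characteristic polynomial of 2×2 Sigma:
  det(Sigma - λI) = λ² - trace · λ + det = 0.
  trace = 8 + 20 = 28, det = 8·20 - (-1)² = 159.
Step 2 — discriminant:
  Δ = trace² - 4·det = 784 - 636 = 148.
Step 3 — eigenvalues:
  λ = (trace ± √Δ)/2 = (28 ± 12.1655)/2,
  λ_1 = 20.0828,  λ_2 = 7.9172.

Step 4 — unit eigenvector for λ_1: solve (Sigma - λ_1 I)v = 0. First row:
  (8 - 20.0828)·v_x + (-1)·v_y = 0, i.e. (-12.0828)·v_x + (-1)·v_y = 0,
  so v ∝ (b, λ_1 - a) = (-1, 12.0828); multiply by -1 so the first entry is positive: u = (1, -12.0828).
  ||u|| = √((1)² + (-12.0828)²) = √(146.9932) ≈ 12.1241,
  v_1 = u/||u|| ≈ (0.0825, -0.9966) (||v_1|| = 1).

λ_1 = 20.0828,  λ_2 = 7.9172;  v_1 ≈ (0.0825, -0.9966)


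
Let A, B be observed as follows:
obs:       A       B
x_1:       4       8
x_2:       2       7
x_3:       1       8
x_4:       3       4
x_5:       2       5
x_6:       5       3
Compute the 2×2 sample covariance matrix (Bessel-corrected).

Step 1 — column means:
  mean(A) = (4 + 2 + 1 + 3 + 2 + 5) / 6 = 17/6 = 2.8333
  mean(B) = (8 + 7 + 8 + 4 + 5 + 3) / 6 = 35/6 = 5.8333

Step 2 — sample covariance S[i,j] = (1/(n-1)) · Σ_k (x_{k,i} - mean_i) · (x_{k,j} - mean_j), with n-1 = 5.
  S[A,A] = ((1.1667)·(1.1667) + (-0.8333)·(-0.8333) + (-1.8333)·(-1.8333) + (0.1667)·(0.1667) + (-0.8333)·(-0.8333) + (2.1667)·(2.1667)) / 5 = 10.8333/5 = 2.1667
  S[A,B] = ((1.1667)·(2.1667) + (-0.8333)·(1.1667) + (-1.8333)·(2.1667) + (0.1667)·(-1.8333) + (-0.8333)·(-0.8333) + (2.1667)·(-2.8333)) / 5 = -8.1667/5 = -1.6333
  S[B,B] = ((2.1667)·(2.1667) + (1.1667)·(1.1667) + (2.1667)·(2.1667) + (-1.8333)·(-1.8333) + (-0.8333)·(-0.8333) + (-2.8333)·(-2.8333)) / 5 = 22.8333/5 = 4.5667

S is symmetric (S[j,i] = S[i,j]). Assembling:

S = [[2.1667, -1.6333],
 [-1.6333, 4.5667]]


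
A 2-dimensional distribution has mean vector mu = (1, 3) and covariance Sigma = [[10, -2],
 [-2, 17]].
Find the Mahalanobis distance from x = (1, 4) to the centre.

Step 1 — centre the observation: (x - mu) = (0, 1).

Step 2 — invert Sigma. det(Sigma) = 10·17 - (-2)² = 166.
  Sigma^{-1} = (1/det) · [[d, -b], [-b, a]] = [[0.1024, 0.012],
 [0.012, 0.0602]].

Step 3 — form the quadratic (x - mu)^T · Sigma^{-1} · (x - mu):
  Sigma^{-1} · (x - mu) = (0.012, 0.0602).
  (x - mu)^T · [Sigma^{-1} · (x - mu)] = (0)·(0.012) + (1)·(0.0602) = 0.0602.

Step 4 — take square root: d = √(0.0602) ≈ 0.2454.

d(x, mu) = √(0.0602) ≈ 0.2454


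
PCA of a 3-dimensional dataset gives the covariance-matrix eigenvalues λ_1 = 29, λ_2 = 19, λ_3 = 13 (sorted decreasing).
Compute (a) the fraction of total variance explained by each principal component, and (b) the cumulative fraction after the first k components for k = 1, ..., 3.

Step 1 — total variance = trace(Sigma) = Σ λ_i = 29 + 19 + 13 = 61.

Step 2 — fraction explained by component i = λ_i / Σ λ:
  PC1: 29/61 = 0.4754
  PC2: 19/61 = 0.3115
  PC3: 13/61 = 0.2131

Step 3 — cumulative fraction after k components = (λ_1 + ... + λ_k) / Σ λ:
  k = 1: 29/61 = 0.4754
  k = 2: (29 + 19)/61 = 48/61 = 0.7869
  k = 3: (29 + 19 + 13)/61 = 61/61 = 1

Summary (fraction, with percent):

explained: PC1 0.4754 (47.54%), PC2 0.3115 (31.15%), PC3 0.2131 (21.31%);  cumulative: 0.4754, 0.7869, 1


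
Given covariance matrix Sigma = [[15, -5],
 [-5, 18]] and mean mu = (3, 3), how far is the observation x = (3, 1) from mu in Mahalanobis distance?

Step 1 — centre the observation: (x - mu) = (0, -2).

Step 2 — invert Sigma. det(Sigma) = 15·18 - (-5)² = 245.
  Sigma^{-1} = (1/det) · [[d, -b], [-b, a]] = [[0.0735, 0.0204],
 [0.0204, 0.0612]].

Step 3 — form the quadratic (x - mu)^T · Sigma^{-1} · (x - mu):
  Sigma^{-1} · (x - mu) = (-0.0408, -0.1224).
  (x - mu)^T · [Sigma^{-1} · (x - mu)] = (0)·(-0.0408) + (-2)·(-0.1224) = 0.2449.

Step 4 — take square root: d = √(0.2449) ≈ 0.4949.

d(x, mu) = √(0.2449) ≈ 0.4949


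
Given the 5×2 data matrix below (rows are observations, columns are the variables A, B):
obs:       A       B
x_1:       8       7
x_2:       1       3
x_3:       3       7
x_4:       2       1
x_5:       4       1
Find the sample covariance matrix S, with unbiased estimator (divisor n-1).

Step 1 — column means:
  mean(A) = (8 + 1 + 3 + 2 + 4) / 5 = 18/5 = 3.6
  mean(B) = (7 + 3 + 7 + 1 + 1) / 5 = 19/5 = 3.8

Step 2 — sample covariance S[i,j] = (1/(n-1)) · Σ_k (x_{k,i} - mean_i) · (x_{k,j} - mean_j), with n-1 = 4.
  S[A,A] = ((4.4)·(4.4) + (-2.6)·(-2.6) + (-0.6)·(-0.6) + (-1.6)·(-1.6) + (0.4)·(0.4)) / 4 = 29.2/4 = 7.3
  S[A,B] = ((4.4)·(3.2) + (-2.6)·(-0.8) + (-0.6)·(3.2) + (-1.6)·(-2.8) + (0.4)·(-2.8)) / 4 = 17.6/4 = 4.4
  S[B,B] = ((3.2)·(3.2) + (-0.8)·(-0.8) + (3.2)·(3.2) + (-2.8)·(-2.8) + (-2.8)·(-2.8)) / 4 = 36.8/4 = 9.2

S is symmetric (S[j,i] = S[i,j]). Assembling:

S = [[7.3, 4.4],
 [4.4, 9.2]]


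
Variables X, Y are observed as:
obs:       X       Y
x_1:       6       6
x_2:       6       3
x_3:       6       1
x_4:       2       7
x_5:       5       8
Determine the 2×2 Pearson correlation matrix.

Step 1 — column means:
  mean(X) = (6 + 6 + 6 + 2 + 5) / 5 = 25/5 = 5
  mean(Y) = (6 + 3 + 1 + 7 + 8) / 5 = 25/5 = 5

Step 2 — sample variances and covariances s[i,j] = (1/(n-1)) · Σ_k (x_{k,i} - mean_i) · (x_{k,j} - mean_j), with n-1 = 4:
  s[X,X] = ((1)·(1) + (1)·(1) + (1)·(1) + (-3)·(-3) + (0)·(0)) / 4 = 12/4 = 3
  s[X,Y] = ((1)·(1) + (1)·(-2) + (1)·(-4) + (-3)·(2) + (0)·(3)) / 4 = -11/4 = -2.75
  s[Y,Y] = ((1)·(1) + (-2)·(-2) + (-4)·(-4) + (2)·(2) + (3)·(3)) / 4 = 34/4 = 8.5
  Sample standard deviations s_i = √(s[i,i]):
  s(X) = √(3) = 1.7321
  s(Y) = √(8.5) = 2.9155

Step 3 — r_{ij} = s_{ij} / (s_i · s_j):
  r[X,X] = 1 (diagonal).
  r[X,Y] = -2.75 / (1.7321 · 2.9155) = -2.75 / 5.0498 = -0.5446
  r[Y,Y] = 1 (diagonal).

R is symmetric with unit diagonal. Assembling:

R = [[1, -0.5446],
 [-0.5446, 1]]


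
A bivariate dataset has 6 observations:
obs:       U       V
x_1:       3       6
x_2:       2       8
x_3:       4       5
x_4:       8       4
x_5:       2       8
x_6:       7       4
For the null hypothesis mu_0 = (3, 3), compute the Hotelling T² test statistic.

Step 1 — sample mean vector:
  mean(U) = (3 + 2 + 4 + 8 + 2 + 7) / 6 = 26/6 = 4.3333
  mean(V) = (6 + 8 + 5 + 4 + 8 + 4) / 6 = 35/6 = 5.8333
  x̄ = (4.3333, 5.8333),  deviation x̄ - mu_0 = (4.3333, 5.8333) - (3, 3) = (1.3333, 2.8333).

Step 2 — sample covariance matrix, S[i,j] = (1/(n-1)) · Σ_k (x_{k,i} - mean_i) · (x_{k,j} - mean_j), divisor n-1 = 5:
  S[U,U] = ((-1.3333)·(-1.3333) + (-2.3333)·(-2.3333) + (-0.3333)·(-0.3333) + (3.6667)·(3.6667) + (-2.3333)·(-2.3333) + (2.6667)·(2.6667)) / 5 = 33.3333/5 = 6.6667
  S[U,V] = ((-1.3333)·(0.1667) + (-2.3333)·(2.1667) + (-0.3333)·(-0.8333) + (3.6667)·(-1.8333) + (-2.3333)·(2.1667) + (2.6667)·(-1.8333)) / 5 = -21.6667/5 = -4.3333
  S[V,V] = ((0.1667)·(0.1667) + (2.1667)·(2.1667) + (-0.8333)·(-0.8333) + (-1.8333)·(-1.8333) + (2.1667)·(2.1667) + (-1.8333)·(-1.8333)) / 5 = 16.8333/5 = 3.3667
  S = [[6.6667, -4.3333],
 [-4.3333, 3.3667]].

Step 3 — invert S. det(S) = 6.6667·3.3667 - (-4.3333)² = 3.6667.
  S^{-1} = (1/det) · [[d, -b], [-b, a]] = [[0.9182, 1.1818],
 [1.1818, 1.8182]].

Step 4 — quadratic form (x̄ - mu_0)^T · S^{-1} · (x̄ - mu_0):
  S^{-1} · (x̄ - mu_0) = (4.5727, 6.7273),
  (x̄ - mu_0)^T · [...] = (1.3333)·(4.5727) + (2.8333)·(6.7273) = 25.1576.

Step 5 — scale by n: T² = 6 · 25.1576 = 150.9455.

T² ≈ 150.9455


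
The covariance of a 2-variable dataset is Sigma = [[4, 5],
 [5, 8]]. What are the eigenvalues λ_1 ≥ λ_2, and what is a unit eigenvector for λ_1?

Step 1 — characteristic polynomial of 2×2 Sigma:
  det(Sigma - λI) = λ² - trace · λ + det = 0.
  trace = 4 + 8 = 12, det = 4·8 - (5)² = 7.
Step 2 — discriminant:
  Δ = trace² - 4·det = 144 - 28 = 116.
Step 3 — eigenvalues:
  λ = (trace ± √Δ)/2 = (12 ± 10.7703)/2,
  λ_1 = 11.3852,  λ_2 = 0.6148.

Step 4 — unit eigenvector for λ_1: solve (Sigma - λ_1 I)v = 0. First row:
  (4 - 11.3852)·v_x + (5)·v_y = 0, i.e. (-7.3852)·v_x + (5)·v_y = 0,
  so v ∝ (b, λ_1 - a) = (5, 7.3852) = u.
  ||u|| = √((5)² + (7.3852)²) = √(79.5407) ≈ 8.9186,
  v_1 = u/||u|| ≈ (0.5606, 0.8281) (||v_1|| = 1).

λ_1 = 11.3852,  λ_2 = 0.6148;  v_1 ≈ (0.5606, 0.8281)


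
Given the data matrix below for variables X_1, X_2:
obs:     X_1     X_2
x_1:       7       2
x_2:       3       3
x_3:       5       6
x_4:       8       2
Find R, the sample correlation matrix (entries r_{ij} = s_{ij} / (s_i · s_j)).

Step 1 — column means:
  mean(X_1) = (7 + 3 + 5 + 8) / 4 = 23/4 = 5.75
  mean(X_2) = (2 + 3 + 6 + 2) / 4 = 13/4 = 3.25

Step 2 — sample variances and covariances s[i,j] = (1/(n-1)) · Σ_k (x_{k,i} - mean_i) · (x_{k,j} - mean_j), with n-1 = 3:
  s[X_1,X_1] = ((1.25)·(1.25) + (-2.75)·(-2.75) + (-0.75)·(-0.75) + (2.25)·(2.25)) / 3 = 14.75/3 = 4.9167
  s[X_1,X_2] = ((1.25)·(-1.25) + (-2.75)·(-0.25) + (-0.75)·(2.75) + (2.25)·(-1.25)) / 3 = -5.75/3 = -1.9167
  s[X_2,X_2] = ((-1.25)·(-1.25) + (-0.25)·(-0.25) + (2.75)·(2.75) + (-1.25)·(-1.25)) / 3 = 10.75/3 = 3.5833
  Sample standard deviations s_i = √(s[i,i]):
  s(X_1) = √(4.9167) = 2.2174
  s(X_2) = √(3.5833) = 1.893

Step 3 — r_{ij} = s_{ij} / (s_i · s_j):
  r[X_1,X_1] = 1 (diagonal).
  r[X_1,X_2] = -1.9167 / (2.2174 · 1.893) = -1.9167 / 4.1974 = -0.4566
  r[X_2,X_2] = 1 (diagonal).

R is symmetric with unit diagonal. Assembling:

R = [[1, -0.4566],
 [-0.4566, 1]]


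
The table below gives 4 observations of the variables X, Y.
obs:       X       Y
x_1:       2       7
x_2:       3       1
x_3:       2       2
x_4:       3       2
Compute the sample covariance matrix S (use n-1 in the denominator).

Step 1 — column means:
  mean(X) = (2 + 3 + 2 + 3) / 4 = 10/4 = 2.5
  mean(Y) = (7 + 1 + 2 + 2) / 4 = 12/4 = 3

Step 2 — sample covariance S[i,j] = (1/(n-1)) · Σ_k (x_{k,i} - mean_i) · (x_{k,j} - mean_j), with n-1 = 3.
  S[X,X] = ((-0.5)·(-0.5) + (0.5)·(0.5) + (-0.5)·(-0.5) + (0.5)·(0.5)) / 3 = 1/3 = 0.3333
  S[X,Y] = ((-0.5)·(4) + (0.5)·(-2) + (-0.5)·(-1) + (0.5)·(-1)) / 3 = -3/3 = -1
  S[Y,Y] = ((4)·(4) + (-2)·(-2) + (-1)·(-1) + (-1)·(-1)) / 3 = 22/3 = 7.3333

S is symmetric (S[j,i] = S[i,j]). Assembling:

S = [[0.3333, -1],
 [-1, 7.3333]]


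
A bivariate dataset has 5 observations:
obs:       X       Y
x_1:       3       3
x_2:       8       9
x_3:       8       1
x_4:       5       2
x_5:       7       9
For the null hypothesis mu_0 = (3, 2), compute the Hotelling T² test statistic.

Step 1 — sample mean vector:
  mean(X) = (3 + 8 + 8 + 5 + 7) / 5 = 31/5 = 6.2
  mean(Y) = (3 + 9 + 1 + 2 + 9) / 5 = 24/5 = 4.8
  x̄ = (6.2, 4.8),  deviation x̄ - mu_0 = (6.2, 4.8) - (3, 2) = (3.2, 2.8).

Step 2 — sample covariance matrix, S[i,j] = (1/(n-1)) · Σ_k (x_{k,i} - mean_i) · (x_{k,j} - mean_j), divisor n-1 = 4:
  S[X,X] = ((-3.2)·(-3.2) + (1.8)·(1.8) + (1.8)·(1.8) + (-1.2)·(-1.2) + (0.8)·(0.8)) / 4 = 18.8/4 = 4.7
  S[X,Y] = ((-3.2)·(-1.8) + (1.8)·(4.2) + (1.8)·(-3.8) + (-1.2)·(-2.8) + (0.8)·(4.2)) / 4 = 13.2/4 = 3.3
  S[Y,Y] = ((-1.8)·(-1.8) + (4.2)·(4.2) + (-3.8)·(-3.8) + (-2.8)·(-2.8) + (4.2)·(4.2)) / 4 = 60.8/4 = 15.2
  S = [[4.7, 3.3],
 [3.3, 15.2]].

Step 3 — invert S. det(S) = 4.7·15.2 - (3.3)² = 60.55.
  S^{-1} = (1/det) · [[d, -b], [-b, a]] = [[0.251, -0.0545],
 [-0.0545, 0.0776]].

Step 4 — quadratic form (x̄ - mu_0)^T · S^{-1} · (x̄ - mu_0):
  S^{-1} · (x̄ - mu_0) = (0.6507, 0.0429),
  (x̄ - mu_0)^T · [...] = (3.2)·(0.6507) + (2.8)·(0.0429) = 2.2025.

Step 5 — scale by n: T² = 5 · 2.2025 = 11.0124.

T² ≈ 11.0124


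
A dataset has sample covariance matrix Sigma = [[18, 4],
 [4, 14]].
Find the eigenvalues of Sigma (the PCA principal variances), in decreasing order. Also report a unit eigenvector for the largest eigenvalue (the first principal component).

Step 1 — characteristic polynomial of 2×2 Sigma:
  det(Sigma - λI) = λ² - trace · λ + det = 0.
  trace = 18 + 14 = 32, det = 18·14 - (4)² = 236.
Step 2 — discriminant:
  Δ = trace² - 4·det = 1024 - 944 = 80.
Step 3 — eigenvalues:
  λ = (trace ± √Δ)/2 = (32 ± 8.9443)/2,
  λ_1 = 20.4721,  λ_2 = 11.5279.

Step 4 — unit eigenvector for λ_1: solve (Sigma - λ_1 I)v = 0. First row:
  (18 - 20.4721)·v_x + (4)·v_y = 0, i.e. (-2.4721)·v_x + (4)·v_y = 0,
  so v ∝ (b, λ_1 - a) = (4, 2.4721) = u.
  ||u|| = √((4)² + (2.4721)²) = √(22.1115) ≈ 4.7023,
  v_1 = u/||u|| ≈ (0.8507, 0.5257) (||v_1|| = 1).

λ_1 = 20.4721,  λ_2 = 11.5279;  v_1 ≈ (0.8507, 0.5257)


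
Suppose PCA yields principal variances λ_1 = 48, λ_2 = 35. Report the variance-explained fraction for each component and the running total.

Step 1 — total variance = trace(Sigma) = Σ λ_i = 48 + 35 = 83.

Step 2 — fraction explained by component i = λ_i / Σ λ:
  PC1: 48/83 = 0.5783
  PC2: 35/83 = 0.4217

Step 3 — cumulative fraction after k components = (λ_1 + ... + λ_k) / Σ λ:
  k = 1: 48/83 = 0.5783
  k = 2: (48 + 35)/83 = 83/83 = 1

Summary (fraction, with percent):

explained: PC1 0.5783 (57.83%), PC2 0.4217 (42.17%);  cumulative: 0.5783, 1


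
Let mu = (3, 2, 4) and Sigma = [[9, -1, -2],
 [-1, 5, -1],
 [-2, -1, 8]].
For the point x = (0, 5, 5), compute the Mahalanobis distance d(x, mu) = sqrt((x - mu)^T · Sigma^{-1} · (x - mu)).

Step 1 — centre the observation: (x - mu) = (-3, 3, 1).

Step 2 — invert Sigma (cofactor / det for 3×3, or solve directly):
  Sigma^{-1} = [[0.1223, 0.0313, 0.0345],
 [0.0313, 0.2132, 0.0345],
 [0.0345, 0.0345, 0.1379]].

Step 3 — form the quadratic (x - mu)^T · Sigma^{-1} · (x - mu):
  Sigma^{-1} · (x - mu) = (-0.2382, 0.5799, 0.1379).
  (x - mu)^T · [Sigma^{-1} · (x - mu)] = (-3)·(-0.2382) + (3)·(0.5799) + (1)·(0.1379) = 2.5925.

Step 4 — take square root: d = √(2.5925) ≈ 1.6101.

d(x, mu) = √(2.5925) ≈ 1.6101


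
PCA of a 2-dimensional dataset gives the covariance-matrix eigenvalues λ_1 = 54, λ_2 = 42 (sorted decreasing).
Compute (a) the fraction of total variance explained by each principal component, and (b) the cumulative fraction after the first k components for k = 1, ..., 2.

Step 1 — total variance = trace(Sigma) = Σ λ_i = 54 + 42 = 96.

Step 2 — fraction explained by component i = λ_i / Σ λ:
  PC1: 54/96 = 0.5625
  PC2: 42/96 = 0.4375

Step 3 — cumulative fraction after k components = (λ_1 + ... + λ_k) / Σ λ:
  k = 1: 54/96 = 0.5625
  k = 2: (54 + 42)/96 = 96/96 = 1

Summary (fraction, with percent):

explained: PC1 0.5625 (56.25%), PC2 0.4375 (43.75%);  cumulative: 0.5625, 1


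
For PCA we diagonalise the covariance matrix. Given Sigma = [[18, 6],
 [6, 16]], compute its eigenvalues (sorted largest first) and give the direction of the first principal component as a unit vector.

Step 1 — characteristic polynomial of 2×2 Sigma:
  det(Sigma - λI) = λ² - trace · λ + det = 0.
  trace = 18 + 16 = 34, det = 18·16 - (6)² = 252.
Step 2 — discriminant:
  Δ = trace² - 4·det = 1156 - 1008 = 148.
Step 3 — eigenvalues:
  λ = (trace ± √Δ)/2 = (34 ± 12.1655)/2,
  λ_1 = 23.0828,  λ_2 = 10.9172.

Step 4 — unit eigenvector for λ_1: solve (Sigma - λ_1 I)v = 0. First row:
  (18 - 23.0828)·v_x + (6)·v_y = 0, i.e. (-5.0828)·v_x + (6)·v_y = 0,
  so v ∝ (b, λ_1 - a) = (6, 5.0828) = u.
  ||u|| = √((6)² + (5.0828)²) = √(61.8345) ≈ 7.8635,
  v_1 = u/||u|| ≈ (0.763, 0.6464) (||v_1|| = 1).

λ_1 = 23.0828,  λ_2 = 10.9172;  v_1 ≈ (0.763, 0.6464)


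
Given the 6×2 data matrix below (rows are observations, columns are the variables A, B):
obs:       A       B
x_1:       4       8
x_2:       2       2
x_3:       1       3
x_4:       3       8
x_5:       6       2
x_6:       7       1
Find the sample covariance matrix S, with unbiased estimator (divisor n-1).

Step 1 — column means:
  mean(A) = (4 + 2 + 1 + 3 + 6 + 7) / 6 = 23/6 = 3.8333
  mean(B) = (8 + 2 + 3 + 8 + 2 + 1) / 6 = 24/6 = 4

Step 2 — sample covariance S[i,j] = (1/(n-1)) · Σ_k (x_{k,i} - mean_i) · (x_{k,j} - mean_j), with n-1 = 5.
  S[A,A] = ((0.1667)·(0.1667) + (-1.8333)·(-1.8333) + (-2.8333)·(-2.8333) + (-0.8333)·(-0.8333) + (2.1667)·(2.1667) + (3.1667)·(3.1667)) / 5 = 26.8333/5 = 5.3667
  S[A,B] = ((0.1667)·(4) + (-1.8333)·(-2) + (-2.8333)·(-1) + (-0.8333)·(4) + (2.1667)·(-2) + (3.1667)·(-3)) / 5 = -10/5 = -2
  S[B,B] = ((4)·(4) + (-2)·(-2) + (-1)·(-1) + (4)·(4) + (-2)·(-2) + (-3)·(-3)) / 5 = 50/5 = 10

S is symmetric (S[j,i] = S[i,j]). Assembling:

S = [[5.3667, -2],
 [-2, 10]]
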